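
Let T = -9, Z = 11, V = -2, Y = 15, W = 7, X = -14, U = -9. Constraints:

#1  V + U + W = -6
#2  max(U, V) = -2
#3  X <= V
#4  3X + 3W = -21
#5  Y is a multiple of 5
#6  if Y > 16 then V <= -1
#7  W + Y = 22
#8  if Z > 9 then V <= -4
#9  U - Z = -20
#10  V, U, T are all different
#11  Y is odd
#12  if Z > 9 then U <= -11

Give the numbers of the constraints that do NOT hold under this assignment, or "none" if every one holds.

Constraints 1, 8, 10, and 12 do not hold.

#1 V + U + W = -2 + (-9) + 7 = -4, not -6  fails
#2 max(-9, -2) = -2  holds
#3 X = -14, V = -2; -14 ≤ -2  holds
#4 3X + 3W = 3(-14) + 3(7) = -21  holds
#5 15 / 5 = 3, so 5 divides 15  holds
#6 Y = 15, not > 16; antecedent false, conditional vacuously true  holds
#7 W + Y = 7 + 15 = 22  holds
#8 Z = 11 > 9, so we need V ≤ -4; but V = -2 > -4  fails
#9 U - Z = -9 - 11 = -20  holds
#10 U = T = -9, not all different  fails
#11 Y = 15 is odd  holds
#12 Z = 11 > 9, so we need U ≤ -11; but U = -9 > -11  fails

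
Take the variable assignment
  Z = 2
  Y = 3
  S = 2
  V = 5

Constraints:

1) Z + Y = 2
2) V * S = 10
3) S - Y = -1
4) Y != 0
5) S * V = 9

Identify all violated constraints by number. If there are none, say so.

1) Z + Y = 2 + 3 = 5, not 2 — fails.
2) V * S = 5 * 2 = 10 — holds.
3) S - Y = 2 - 3 = -1 — holds.
4) Y = 3, and 3 ≠ 0 — holds.
5) S * V = 2 * 5 = 10, not 9 — fails.

Constraints 1, 5 are violated.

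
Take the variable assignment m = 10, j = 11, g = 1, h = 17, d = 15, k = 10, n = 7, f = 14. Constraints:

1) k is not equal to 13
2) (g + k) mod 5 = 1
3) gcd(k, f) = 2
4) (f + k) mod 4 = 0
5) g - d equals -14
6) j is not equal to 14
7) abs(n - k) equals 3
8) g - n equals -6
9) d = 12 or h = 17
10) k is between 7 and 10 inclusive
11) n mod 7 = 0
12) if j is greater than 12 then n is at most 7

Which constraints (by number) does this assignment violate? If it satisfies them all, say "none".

All constraints are satisfied.

1) k = 10, and 10 ≠ 13  yes
2) g + k = 11; 11 mod 5 = 1  yes
3) gcd(10, 14) = 2  yes
4) f + k = 24; 24 mod 4 = 0  yes
5) g - d = 1 - 15 = -14  yes
6) j = 11, and 11 ≠ 14  yes
7) abs(7 - 10) = 3  yes
8) g - n = 1 - 7 = -6  yes
9) d = 15 ≠ 12, but h = 17 = 17 (second disjunct)  yes
10) k = 10 lies in [7, 10]  yes
11) 7 mod 7 = 0  yes
12) j = 11, not > 12; antecedent false, conditional vacuously true  yes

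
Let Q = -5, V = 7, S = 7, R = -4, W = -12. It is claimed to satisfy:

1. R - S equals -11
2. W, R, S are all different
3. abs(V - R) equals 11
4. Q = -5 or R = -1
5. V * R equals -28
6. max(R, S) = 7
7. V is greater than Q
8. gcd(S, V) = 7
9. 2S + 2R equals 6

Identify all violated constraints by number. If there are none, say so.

1. R - S = -4 - 7 = -11  OK
2. values -12, -4, 7 are pairwise distinct  OK
3. abs(7 - (-4)) = 11  OK
4. Q = -5 = -5 (first disjunct)  OK
5. V * R = 7 * (-4) = -28  OK
6. max(-4, 7) = 7  OK
7. V = 7, Q = -5; 7 > -5  OK
8. gcd(7, 7) = 7  OK
9. 2S + 2R = 2(7) + 2(-4) = 6  OK

Yes — all constraints hold.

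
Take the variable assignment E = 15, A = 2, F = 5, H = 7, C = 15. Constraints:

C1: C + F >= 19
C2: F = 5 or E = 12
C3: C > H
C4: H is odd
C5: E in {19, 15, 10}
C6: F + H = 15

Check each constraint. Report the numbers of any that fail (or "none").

C1: C + F = 15 + 5 = 20; 20 ≥ 19 — holds.
C2: F = 5 = 5 (first disjunct) — holds.
C3: C = 15, H = 7; 15 > 7 — holds.
C4: H = 7 is odd — holds.
C5: E = 15 is in {19, 15, 10} — holds.
C6: F + H = 5 + 7 = 12, not 15 — does not hold.

The assignment fails constraint 6.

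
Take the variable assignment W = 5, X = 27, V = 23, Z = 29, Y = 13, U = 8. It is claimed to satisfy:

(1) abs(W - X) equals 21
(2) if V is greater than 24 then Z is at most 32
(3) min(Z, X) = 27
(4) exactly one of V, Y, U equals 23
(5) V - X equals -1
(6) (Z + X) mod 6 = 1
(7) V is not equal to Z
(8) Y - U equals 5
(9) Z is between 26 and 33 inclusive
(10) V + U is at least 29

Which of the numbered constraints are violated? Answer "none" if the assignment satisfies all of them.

Constraints 1, 5, and 6 are violated.

(1) abs(5 - 27) = 22, not 21  fails
(2) V = 23, not > 24; antecedent false, conditional vacuously true  holds
(3) min(29, 27) = 27  holds
(4) V=23, Y=13, U=8; 1 of them equals 23  holds
(5) V - X = 23 - 27 = -4, not -1  fails
(6) Z + X = 56; 56 mod 6 = 2, not 1  fails
(7) V = 23, Z = 29; distinct  holds
(8) Y - U = 13 - 8 = 5  holds
(9) Z = 29 lies in [26, 33]  holds
(10) V + U = 23 + 8 = 31; 31 ≥ 29  holds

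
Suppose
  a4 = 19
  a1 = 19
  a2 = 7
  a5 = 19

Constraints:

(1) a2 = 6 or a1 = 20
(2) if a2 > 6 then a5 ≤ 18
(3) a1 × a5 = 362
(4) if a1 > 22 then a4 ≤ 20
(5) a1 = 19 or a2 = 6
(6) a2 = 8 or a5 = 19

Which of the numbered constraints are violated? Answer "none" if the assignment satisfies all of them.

Constraints 1, 2, and 3 are violated.

(1) a2 = 7 ≠ 6 and a1 = 19 ≠ 20; both disjuncts false — violated.
(2) a2 = 7 > 6, so we need a5 ≤ 18; but a5 = 19 > 18 — violated.
(3) a1 × a5 = 19 × 19 = 361, not 362 — violated.
(4) a1 = 19, not > 22; antecedent false, conditional vacuously true — OK.
(5) a1 = 19 = 19 (first disjunct) — OK.
(6) a2 = 7 ≠ 8, but a5 = 19 = 19 (second disjunct) — OK.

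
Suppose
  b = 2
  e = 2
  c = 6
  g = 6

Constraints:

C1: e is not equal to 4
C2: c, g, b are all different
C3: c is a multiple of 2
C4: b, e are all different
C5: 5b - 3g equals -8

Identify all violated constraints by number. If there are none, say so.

C1: e = 2, and 2 ≠ 4 — OK.
C2: c = g = 6, not all different — violated.
C3: 6 / 2 = 3, so 2 divides 6 — OK.
C4: b = e = 2, not all different — violated.
C5: 5b - 3g = 5(2) - 3(6) = -8 — OK.

No — constraints 2, 4 are not satisfied.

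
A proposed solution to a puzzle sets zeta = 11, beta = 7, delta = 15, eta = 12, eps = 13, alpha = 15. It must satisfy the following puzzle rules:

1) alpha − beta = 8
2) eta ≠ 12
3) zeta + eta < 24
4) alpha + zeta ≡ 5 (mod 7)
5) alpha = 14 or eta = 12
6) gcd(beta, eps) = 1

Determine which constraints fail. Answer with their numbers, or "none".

1) alpha − beta = 15 − 7 = 8 — holds.
2) eta = 12, but 12 is required to differ — fails.
3) zeta + eta = 11 + 12 = 23; 23 < 24 — holds.
4) alpha + zeta = 26; 26 mod 7 = 5 — holds.
5) alpha = 15 ≠ 14, but eta = 12 = 12 (second disjunct) — holds.
6) gcd(7, 13) = 1 — holds.

The assignment fails constraint 2.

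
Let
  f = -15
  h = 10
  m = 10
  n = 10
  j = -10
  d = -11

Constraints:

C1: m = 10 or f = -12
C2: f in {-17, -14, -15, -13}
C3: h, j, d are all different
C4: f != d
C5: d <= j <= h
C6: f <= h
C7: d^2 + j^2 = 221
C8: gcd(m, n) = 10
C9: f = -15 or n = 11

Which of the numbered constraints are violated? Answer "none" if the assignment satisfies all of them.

The assignment satisfies every constraint.

C1: m = 10 = 10 (first disjunct)  true
C2: f = -15 is in {-17, -14, -15, -13}  true
C3: values 10, -10, -11 are pairwise distinct  true
C4: f = -15, d = -11; distinct  true
C5: values -11 <= -10 <= 10  true
C6: f = -15, h = 10; -15 ≤ 10  true
C7: d^2 + j^2 = (-11)^2 + (-10)^2 = 121 + 100 = 221  true
C8: gcd(10, 10) = 10  true
C9: f = -15 = -15 (first disjunct)  true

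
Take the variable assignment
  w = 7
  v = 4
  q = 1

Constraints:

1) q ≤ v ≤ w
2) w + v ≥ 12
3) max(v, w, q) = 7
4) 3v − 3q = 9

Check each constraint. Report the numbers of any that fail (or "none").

1) values 1 ≤ 4 ≤ 7 — OK.
2) w + v = 7 + 4 = 11; 11 < 12, bound 12 not met — violated.
3) max(4, 7, 1) = 7 — OK.
4) 3v − 3q = 3(4) − 3(1) = 9 — OK.

Violated: 2.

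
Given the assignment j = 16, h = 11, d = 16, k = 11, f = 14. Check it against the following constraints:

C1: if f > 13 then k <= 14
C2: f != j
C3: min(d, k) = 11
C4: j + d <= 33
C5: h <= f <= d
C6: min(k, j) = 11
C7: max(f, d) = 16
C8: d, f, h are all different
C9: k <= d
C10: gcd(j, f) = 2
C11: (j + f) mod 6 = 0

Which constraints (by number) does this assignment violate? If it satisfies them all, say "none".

All constraints are satisfied.

C1: f = 14 > 13, so we need k ≤ 14; k = 11 ≤ 14 — satisfied.
C2: f = 14, j = 16; distinct — satisfied.
C3: min(16, 11) = 11 — satisfied.
C4: j + d = 16 + 16 = 32; 32 ≤ 33 — satisfied.
C5: values 11 <= 14 <= 16 — satisfied.
C6: min(11, 16) = 11 — satisfied.
C7: max(14, 16) = 16 — satisfied.
C8: values 16, 14, 11 are pairwise distinct — satisfied.
C9: k = 11, d = 16; 11 ≤ 16 — satisfied.
C10: gcd(16, 14) = 2 — satisfied.
C11: j + f = 30; 30 mod 6 = 0 — satisfied.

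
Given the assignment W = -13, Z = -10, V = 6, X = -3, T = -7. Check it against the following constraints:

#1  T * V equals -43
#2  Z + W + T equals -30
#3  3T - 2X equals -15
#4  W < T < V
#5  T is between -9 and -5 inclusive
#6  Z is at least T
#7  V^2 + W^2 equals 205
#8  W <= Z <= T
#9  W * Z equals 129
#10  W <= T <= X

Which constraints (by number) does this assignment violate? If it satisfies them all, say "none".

Violated: 1, 6, and 9.

#1 T * V = -7 * 6 = -42, not -43  false
#2 Z + W + T = -10 + (-13) + (-7) = -30  true
#3 3T - 2X = 3(-7) - 2(-3) = -15  true
#4 values -13 < -7 < 6  true
#5 T = -7 lies in [-9, -5]  true
#6 Z = -10, T = -7; -10 < -7 (want ≥)  false
#7 V^2 + W^2 = 6^2 + (-13)^2 = 36 + 169 = 205  true
#8 values -13 <= -10 <= -7  true
#9 W * Z = -13 * (-10) = 130, not 129  false
#10 values -13 <= -7 <= -3  true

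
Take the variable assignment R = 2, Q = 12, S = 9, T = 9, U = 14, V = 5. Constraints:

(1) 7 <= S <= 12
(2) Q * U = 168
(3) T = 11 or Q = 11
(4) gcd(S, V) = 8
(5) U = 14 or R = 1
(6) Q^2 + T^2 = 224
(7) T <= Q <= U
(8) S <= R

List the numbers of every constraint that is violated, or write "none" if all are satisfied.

(1) S = 9 lies in [7, 12]  holds
(2) Q * U = 12 * 14 = 168  holds
(3) T = 9 ≠ 11 and Q = 12 ≠ 11; both disjuncts false  fails
(4) gcd(9, 5) = 1, not 8  fails
(5) U = 14 = 14 (first disjunct)  holds
(6) Q^2 + T^2 = 12^2 + 9^2 = 144 + 81 = 225, not 224  fails
(7) values 9 <= 12 <= 14  holds
(8) S = 9, R = 2; 9 > 2 (want ≤)  fails

The assignment fails constraints 3, 4, 6, 8.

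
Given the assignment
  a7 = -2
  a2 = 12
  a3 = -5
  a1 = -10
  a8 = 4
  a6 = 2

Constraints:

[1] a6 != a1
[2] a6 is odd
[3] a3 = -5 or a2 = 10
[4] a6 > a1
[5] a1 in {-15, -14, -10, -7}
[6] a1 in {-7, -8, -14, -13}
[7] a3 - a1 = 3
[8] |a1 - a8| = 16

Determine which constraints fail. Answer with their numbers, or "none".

[1] a6 = 2, a1 = -10; distinct  true
[2] a6 = 2 is even  false
[3] a3 = -5 = -5 (first disjunct)  true
[4] a6 = 2, a1 = -10; 2 > -10  true
[5] a1 = -10 is in {-15, -14, -10, -7}  true
[6] a1 = -10 is not in {-7, -8, -14, -13}  false
[7] a3 - a1 = -5 - (-10) = 5, not 3  false
[8] |-10 - 4| = 14, not 16  false

No — constraints 2, 6, 7, and 8 are not satisfied.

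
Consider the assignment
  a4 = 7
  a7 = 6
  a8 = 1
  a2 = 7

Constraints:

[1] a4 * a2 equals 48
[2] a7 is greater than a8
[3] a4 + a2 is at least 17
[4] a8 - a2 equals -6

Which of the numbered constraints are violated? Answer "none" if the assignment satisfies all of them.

[1] a4 * a2 = 7 * 7 = 49, not 48 — fails.
[2] a7 = 6, a8 = 1; 6 > 1 — holds.
[3] a4 + a2 = 7 + 7 = 14; 14 < 17, bound 17 not met — fails.
[4] a8 - a2 = 1 - 7 = -6 — holds.

Violated: 1 and 3.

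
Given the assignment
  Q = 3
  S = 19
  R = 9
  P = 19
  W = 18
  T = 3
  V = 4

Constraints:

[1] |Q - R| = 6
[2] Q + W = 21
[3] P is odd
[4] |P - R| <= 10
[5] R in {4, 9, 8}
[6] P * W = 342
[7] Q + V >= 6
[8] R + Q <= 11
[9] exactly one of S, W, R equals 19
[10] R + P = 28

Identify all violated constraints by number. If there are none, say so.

Violated: 8.

[1] |3 - 9| = 6  OK
[2] Q + W = 3 + 18 = 21  OK
[3] P = 19 is odd  OK
[4] |19 - 9| = 10; 10 ≤ 10  OK
[5] R = 9 is in {4, 9, 8}  OK
[6] P * W = 19 * 18 = 342  OK
[7] Q + V = 3 + 4 = 7; 7 ≥ 6  OK
[8] R + Q = 9 + 3 = 12; 12 > 11, bound 11 not met  FAIL
[9] S=19, W=18, R=9; 1 of them equals 19  OK
[10] R + P = 9 + 19 = 28  OK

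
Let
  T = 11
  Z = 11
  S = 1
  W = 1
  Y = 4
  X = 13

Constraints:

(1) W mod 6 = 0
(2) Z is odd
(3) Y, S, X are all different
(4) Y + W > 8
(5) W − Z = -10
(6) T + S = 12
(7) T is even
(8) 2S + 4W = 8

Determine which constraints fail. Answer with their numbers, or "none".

The assignment fails constraints 1, 4, 7, and 8.

(1) 1 mod 6 = 1, not 0  ✗
(2) Z = 11 is odd  ✓
(3) values 4, 1, 13 are pairwise distinct  ✓
(4) Y + W = 4 + 1 = 5; 5 ≤ 8, bound 8 not met  ✗
(5) W − Z = 1 − 11 = -10  ✓
(6) T + S = 11 + 1 = 12  ✓
(7) T = 11 is odd  ✗
(8) 2S + 4W = 2(1) + 4(1) = 6, not 8  ✗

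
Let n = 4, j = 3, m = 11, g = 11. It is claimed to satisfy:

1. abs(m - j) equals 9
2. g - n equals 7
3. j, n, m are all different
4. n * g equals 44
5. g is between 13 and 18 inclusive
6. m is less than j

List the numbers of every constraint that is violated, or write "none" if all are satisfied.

Constraints 1, 5, and 6 are violated.

1. abs(11 - 3) = 8, not 9 — fails.
2. g - n = 11 - 4 = 7 — holds.
3. values 3, 4, 11 are pairwise distinct — holds.
4. n * g = 4 * 11 = 44 — holds.
5. g = 11 is outside [13, 18] — fails.
6. m = 11, j = 3; 11 ≥ 3 (want <) — fails.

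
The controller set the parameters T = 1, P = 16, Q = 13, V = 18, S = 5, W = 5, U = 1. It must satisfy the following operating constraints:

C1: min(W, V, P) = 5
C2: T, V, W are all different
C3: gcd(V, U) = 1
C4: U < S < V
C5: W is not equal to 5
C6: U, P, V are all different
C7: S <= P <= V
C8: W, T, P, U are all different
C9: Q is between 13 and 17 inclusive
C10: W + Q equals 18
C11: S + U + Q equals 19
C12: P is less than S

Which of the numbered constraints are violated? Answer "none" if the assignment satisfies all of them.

Violated: 5, 8, and 12.

C1: min(5, 18, 16) = 5 — OK.
C2: values 1, 18, 5 are pairwise distinct — OK.
C3: gcd(18, 1) = 1 — OK.
C4: values 1 < 5 < 18 — OK.
C5: W = 5, but 5 is required to differ — violated.
C6: values 1, 16, 18 are pairwise distinct — OK.
C7: values 5 <= 16 <= 18 — OK.
C8: T = U = 1, not all different — violated.
C9: Q = 13 lies in [13, 17] — OK.
C10: W + Q = 5 + 13 = 18 — OK.
C11: S + U + Q = 5 + 1 + 13 = 19 — OK.
C12: P = 16, S = 5; 16 ≥ 5 (want <) — violated.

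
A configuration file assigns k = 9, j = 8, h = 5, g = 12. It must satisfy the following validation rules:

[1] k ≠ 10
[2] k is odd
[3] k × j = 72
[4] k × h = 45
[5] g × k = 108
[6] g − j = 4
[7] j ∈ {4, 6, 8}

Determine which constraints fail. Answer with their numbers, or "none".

The assignment satisfies every constraint.

[1] k = 9, and 9 ≠ 10  holds
[2] k = 9 is odd  holds
[3] k × j = 9 × 8 = 72  holds
[4] k × h = 9 × 5 = 45  holds
[5] g × k = 12 × 9 = 108  holds
[6] g − j = 12 − 8 = 4  holds
[7] j = 8 is in {4, 6, 8}  holds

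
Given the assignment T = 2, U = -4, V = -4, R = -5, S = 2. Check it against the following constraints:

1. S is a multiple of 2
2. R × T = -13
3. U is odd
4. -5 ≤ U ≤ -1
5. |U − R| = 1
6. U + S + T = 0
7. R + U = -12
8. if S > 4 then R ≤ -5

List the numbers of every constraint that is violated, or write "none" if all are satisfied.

1. 2 / 2 = 1, so 2 divides 2  ✓
2. R × T = -5 × 2 = -10, not -13  ✗
3. U = -4 is even  ✗
4. U = -4 lies in [-5, -1]  ✓
5. |-4 − (-5)| = 1  ✓
6. U + S + T = -4 + 2 + 2 = 0  ✓
7. R + U = -5 + (-4) = -9, not -12  ✗
8. S = 2, not > 4; antecedent false, conditional vacuously true  ✓

Constraints 2, 3, 7 do not hold.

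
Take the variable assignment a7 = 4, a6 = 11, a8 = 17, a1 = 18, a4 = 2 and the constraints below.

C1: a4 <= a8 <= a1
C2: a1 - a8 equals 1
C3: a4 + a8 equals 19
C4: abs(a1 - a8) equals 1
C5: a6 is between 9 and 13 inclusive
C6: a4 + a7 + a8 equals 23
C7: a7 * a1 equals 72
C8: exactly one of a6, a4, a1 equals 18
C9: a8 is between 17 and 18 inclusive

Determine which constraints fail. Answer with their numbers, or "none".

All constraints are satisfied.

C1: values 2 <= 17 <= 18 — holds.
C2: a1 - a8 = 18 - 17 = 1 — holds.
C3: a4 + a8 = 2 + 17 = 19 — holds.
C4: abs(18 - 17) = 1 — holds.
C5: a6 = 11 lies in [9, 13] — holds.
C6: a4 + a7 + a8 = 2 + 4 + 17 = 23 — holds.
C7: a7 * a1 = 4 * 18 = 72 — holds.
C8: a6=11, a4=2, a1=18; 1 of them equals 18 — holds.
C9: a8 = 17 lies in [17, 18] — holds.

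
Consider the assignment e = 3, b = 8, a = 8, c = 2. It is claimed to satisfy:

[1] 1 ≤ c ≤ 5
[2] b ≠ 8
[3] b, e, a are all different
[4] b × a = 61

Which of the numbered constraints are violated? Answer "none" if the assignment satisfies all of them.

Constraints 2, 3, 4 do not hold.

[1] c = 2 lies in [1, 5]  ✔
[2] b = 8, but 8 is required to differ  ✘
[3] b = a = 8, not all different  ✘
[4] b × a = 8 × 8 = 64, not 61  ✘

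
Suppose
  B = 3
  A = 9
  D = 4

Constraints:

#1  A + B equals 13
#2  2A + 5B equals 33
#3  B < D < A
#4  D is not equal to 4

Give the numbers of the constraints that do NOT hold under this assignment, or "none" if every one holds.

#1 A + B = 9 + 3 = 12, not 13 — violated.
#2 2A + 5B = 2(9) + 5(3) = 33 — satisfied.
#3 values 3 < 4 < 9 — satisfied.
#4 D = 4, but 4 is required to differ — violated.

Constraints 1 and 4 are violated.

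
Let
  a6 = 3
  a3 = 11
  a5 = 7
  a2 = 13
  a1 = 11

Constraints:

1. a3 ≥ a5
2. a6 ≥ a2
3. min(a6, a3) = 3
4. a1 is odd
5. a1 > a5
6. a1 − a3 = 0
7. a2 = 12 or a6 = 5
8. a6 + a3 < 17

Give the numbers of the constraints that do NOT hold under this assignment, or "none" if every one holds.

Constraints 2 and 7 are violated.

1. a3 = 11, a5 = 7; 11 ≥ 7 — holds.
2. a6 = 3, a2 = 13; 3 < 13 (want ≥) — fails.
3. min(3, 11) = 3 — holds.
4. a1 = 11 is odd — holds.
5. a1 = 11, a5 = 7; 11 > 7 — holds.
6. a1 − a3 = 11 − 11 = 0 — holds.
7. a2 = 13 ≠ 12 and a6 = 3 ≠ 5; both disjuncts false — fails.
8. a6 + a3 = 3 + 11 = 14; 14 < 17 — holds.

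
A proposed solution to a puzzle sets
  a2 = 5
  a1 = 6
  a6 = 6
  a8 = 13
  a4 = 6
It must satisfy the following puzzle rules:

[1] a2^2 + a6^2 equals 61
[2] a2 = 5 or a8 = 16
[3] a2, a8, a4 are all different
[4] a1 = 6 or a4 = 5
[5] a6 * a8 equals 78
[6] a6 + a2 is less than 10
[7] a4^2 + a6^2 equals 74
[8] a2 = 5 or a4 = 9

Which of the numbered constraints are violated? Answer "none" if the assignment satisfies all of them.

The assignment fails constraints 6, 7.

[1] a2^2 + a6^2 = 5^2 + 6^2 = 25 + 36 = 61  ✓
[2] a2 = 5 = 5 (first disjunct)  ✓
[3] values 5, 13, 6 are pairwise distinct  ✓
[4] a1 = 6 = 6 (first disjunct)  ✓
[5] a6 * a8 = 6 * 13 = 78  ✓
[6] a6 + a2 = 6 + 5 = 11; 11 ≥ 10, bound 10 not met  ✗
[7] a4^2 + a6^2 = 6^2 + 6^2 = 36 + 36 = 72, not 74  ✗
[8] a2 = 5 = 5 (first disjunct)  ✓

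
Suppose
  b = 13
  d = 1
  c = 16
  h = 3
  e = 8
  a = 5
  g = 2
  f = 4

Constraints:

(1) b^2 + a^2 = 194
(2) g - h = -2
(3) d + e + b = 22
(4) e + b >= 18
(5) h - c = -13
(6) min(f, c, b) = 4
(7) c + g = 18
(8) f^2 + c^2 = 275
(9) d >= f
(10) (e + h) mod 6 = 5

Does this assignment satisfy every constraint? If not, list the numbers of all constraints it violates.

Violated: 2, 8, and 9.

(1) b^2 + a^2 = 13^2 + 5^2 = 169 + 25 = 194  ✓
(2) g - h = 2 - 3 = -1, not -2  ✗
(3) d + e + b = 1 + 8 + 13 = 22  ✓
(4) e + b = 8 + 13 = 21; 21 ≥ 18  ✓
(5) h - c = 3 - 16 = -13  ✓
(6) min(4, 16, 13) = 4  ✓
(7) c + g = 16 + 2 = 18  ✓
(8) f^2 + c^2 = 4^2 + 16^2 = 16 + 256 = 272, not 275  ✗
(9) d = 1, f = 4; 1 < 4 (want ≥)  ✗
(10) e + h = 11; 11 mod 6 = 5  ✓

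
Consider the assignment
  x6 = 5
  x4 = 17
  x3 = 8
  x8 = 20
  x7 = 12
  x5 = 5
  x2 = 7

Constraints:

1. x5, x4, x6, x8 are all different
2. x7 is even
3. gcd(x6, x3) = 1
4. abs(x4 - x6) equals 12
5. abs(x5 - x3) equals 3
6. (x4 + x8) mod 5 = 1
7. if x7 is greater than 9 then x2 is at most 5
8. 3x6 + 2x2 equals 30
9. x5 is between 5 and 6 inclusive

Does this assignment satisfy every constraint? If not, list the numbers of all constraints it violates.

1. x5 = x6 = 5, not all different — violated.
2. x7 = 12 is even — OK.
3. gcd(5, 8) = 1 — OK.
4. abs(17 - 5) = 12 — OK.
5. abs(5 - 8) = 3 — OK.
6. x4 + x8 = 37; 37 mod 5 = 2, not 1 — violated.
7. x7 = 12 > 9, so we need x2 ≤ 5; but x2 = 7 > 5 — violated.
8. 3x6 + 2x2 = 3(5) + 2(7) = 29, not 30 — violated.
9. x5 = 5 lies in [5, 6] — OK.

No — constraints 1, 6, 7, and 8 are not satisfied.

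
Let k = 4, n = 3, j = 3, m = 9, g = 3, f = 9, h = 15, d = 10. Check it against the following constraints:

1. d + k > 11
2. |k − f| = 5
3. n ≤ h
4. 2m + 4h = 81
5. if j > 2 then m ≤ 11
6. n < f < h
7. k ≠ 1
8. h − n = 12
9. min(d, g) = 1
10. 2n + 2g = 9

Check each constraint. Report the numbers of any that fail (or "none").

Violated: 4, 9, and 10.

1. d + k = 10 + 4 = 14; 14 > 11 — holds.
2. |4 − 9| = 5 — holds.
3. n = 3, h = 15; 3 ≤ 15 — holds.
4. 2m + 4h = 2(9) + 4(15) = 78, not 81 — does not hold.
5. j = 3 > 2, so we need m ≤ 11; m = 9 ≤ 11 — holds.
6. values 3 < 9 < 15 — holds.
7. k = 4, and 4 ≠ 1 — holds.
8. h − n = 15 − 3 = 12 — holds.
9. min(10, 3) = 3, not 1 — does not hold.
10. 2n + 2g = 2(3) + 2(3) = 12, not 9 — does not hold.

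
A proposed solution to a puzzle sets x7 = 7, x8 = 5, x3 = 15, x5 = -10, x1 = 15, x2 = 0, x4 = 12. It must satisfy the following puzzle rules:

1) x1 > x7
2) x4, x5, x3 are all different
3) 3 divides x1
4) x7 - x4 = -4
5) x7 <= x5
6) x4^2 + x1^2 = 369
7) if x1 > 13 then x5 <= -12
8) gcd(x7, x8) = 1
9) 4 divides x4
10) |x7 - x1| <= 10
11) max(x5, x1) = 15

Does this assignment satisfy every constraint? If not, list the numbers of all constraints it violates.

Constraints 4, 5, and 7 do not hold.

1) x1 = 15, x7 = 7; 15 > 7 — holds.
2) values 12, -10, 15 are pairwise distinct — holds.
3) 15 / 3 = 5, so 3 divides 15 — holds.
4) x7 - x4 = 7 - 12 = -5, not -4 — fails.
5) x7 = 7, x5 = -10; 7 > -10 (want ≤) — fails.
6) x4^2 + x1^2 = 12^2 + 15^2 = 144 + 225 = 369 — holds.
7) x1 = 15 > 13, so we need x5 ≤ -12; but x5 = -10 > -12 — fails.
8) gcd(7, 5) = 1 — holds.
9) 12 / 4 = 3, so 4 divides 12 — holds.
10) |7 - 15| = 8; 8 ≤ 10 — holds.
11) max(-10, 15) = 15 — holds.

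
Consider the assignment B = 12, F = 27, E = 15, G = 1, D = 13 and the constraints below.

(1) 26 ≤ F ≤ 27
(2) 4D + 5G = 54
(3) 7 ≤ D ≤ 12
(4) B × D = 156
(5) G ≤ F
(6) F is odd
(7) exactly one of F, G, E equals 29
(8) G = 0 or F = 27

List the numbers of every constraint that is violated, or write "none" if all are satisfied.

Constraints 2, 3, and 7 are violated.

(1) F = 27 lies in [26, 27] — holds.
(2) 4D + 5G = 4(13) + 5(1) = 57, not 54 — fails.
(3) D = 13 is outside [7, 12] — fails.
(4) B × D = 12 × 13 = 156 — holds.
(5) G = 1, F = 27; 1 ≤ 27 — holds.
(6) F = 27 is odd — holds.
(7) F=27, G=1, E=15; 0 of them equal 29, not exactly one — fails.
(8) G = 1 ≠ 0, but F = 27 = 27 (second disjunct) — holds.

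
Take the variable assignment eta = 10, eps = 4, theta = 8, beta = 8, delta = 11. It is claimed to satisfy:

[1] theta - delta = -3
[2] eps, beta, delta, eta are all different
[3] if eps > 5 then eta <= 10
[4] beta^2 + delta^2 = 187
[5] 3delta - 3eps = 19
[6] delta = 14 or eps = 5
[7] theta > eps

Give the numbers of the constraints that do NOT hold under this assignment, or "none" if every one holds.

The assignment fails constraints 4, 5, 6.

[1] theta - delta = 8 - 11 = -3  OK
[2] values 4, 8, 11, 10 are pairwise distinct  OK
[3] eps = 4, not > 5; antecedent false, conditional vacuously true  OK
[4] beta^2 + delta^2 = 8^2 + 11^2 = 64 + 121 = 185, not 187  FAIL
[5] 3delta - 3eps = 3(11) - 3(4) = 21, not 19  FAIL
[6] delta = 11 ≠ 14 and eps = 4 ≠ 5; both disjuncts false  FAIL
[7] theta = 8, eps = 4; 8 > 4  OK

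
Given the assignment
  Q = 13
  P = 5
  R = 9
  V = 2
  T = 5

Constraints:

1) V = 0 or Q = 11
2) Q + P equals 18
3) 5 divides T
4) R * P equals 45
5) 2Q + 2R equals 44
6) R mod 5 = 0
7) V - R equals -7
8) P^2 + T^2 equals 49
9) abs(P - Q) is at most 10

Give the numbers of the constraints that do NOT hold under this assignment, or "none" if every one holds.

Violated: 1, 6, and 8.

1) V = 2 ≠ 0 and Q = 13 ≠ 11; both disjuncts false — violated.
2) Q + P = 13 + 5 = 18 — satisfied.
3) 5 / 5 = 1, so 5 divides 5 — satisfied.
4) R * P = 9 * 5 = 45 — satisfied.
5) 2Q + 2R = 2(13) + 2(9) = 44 — satisfied.
6) 9 mod 5 = 4, not 0 — violated.
7) V - R = 2 - 9 = -7 — satisfied.
8) P^2 + T^2 = 5^2 + 5^2 = 25 + 25 = 50, not 49 — violated.
9) abs(5 - 13) = 8; 8 ≤ 10 — satisfied.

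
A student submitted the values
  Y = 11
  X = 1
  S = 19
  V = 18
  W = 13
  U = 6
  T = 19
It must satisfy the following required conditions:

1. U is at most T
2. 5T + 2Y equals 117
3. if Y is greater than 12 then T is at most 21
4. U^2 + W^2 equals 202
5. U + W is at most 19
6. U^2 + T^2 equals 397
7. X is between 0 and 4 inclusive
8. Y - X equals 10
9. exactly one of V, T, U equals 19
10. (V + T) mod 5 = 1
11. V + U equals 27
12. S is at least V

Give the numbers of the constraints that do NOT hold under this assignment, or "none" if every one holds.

1. U = 6, T = 19; 6 ≤ 19 — holds.
2. 5T + 2Y = 5(19) + 2(11) = 117 — holds.
3. Y = 11, not > 12; antecedent false, conditional vacuously true — holds.
4. U^2 + W^2 = 6^2 + 13^2 = 36 + 169 = 205, not 202 — fails.
5. U + W = 6 + 13 = 19; 19 ≤ 19 — holds.
6. U^2 + T^2 = 6^2 + 19^2 = 36 + 361 = 397 — holds.
7. X = 1 lies in [0, 4] — holds.
8. Y - X = 11 - 1 = 10 — holds.
9. V=18, T=19, U=6; 1 of them equals 19 — holds.
10. V + T = 37; 37 mod 5 = 2, not 1 — fails.
11. V + U = 18 + 6 = 24, not 27 — fails.
12. S = 19, V = 18; 19 ≥ 18 — holds.

Violated: 4, 10, and 11.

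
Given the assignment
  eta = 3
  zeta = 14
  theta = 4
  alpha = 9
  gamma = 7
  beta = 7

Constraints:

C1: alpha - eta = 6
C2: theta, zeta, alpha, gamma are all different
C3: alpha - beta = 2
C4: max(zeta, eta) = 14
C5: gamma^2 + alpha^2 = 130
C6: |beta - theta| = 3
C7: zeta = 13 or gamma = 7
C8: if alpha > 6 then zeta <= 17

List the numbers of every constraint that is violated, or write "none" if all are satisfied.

C1: alpha - eta = 9 - 3 = 6  ✔
C2: values 4, 14, 9, 7 are pairwise distinct  ✔
C3: alpha - beta = 9 - 7 = 2  ✔
C4: max(14, 3) = 14  ✔
C5: gamma^2 + alpha^2 = 7^2 + 9^2 = 49 + 81 = 130  ✔
C6: |7 - 4| = 3  ✔
C7: zeta = 14 ≠ 13, but gamma = 7 = 7 (second disjunct)  ✔
C8: alpha = 9 > 6, so we need zeta ≤ 17; zeta = 14 ≤ 17  ✔

All constraints are satisfied.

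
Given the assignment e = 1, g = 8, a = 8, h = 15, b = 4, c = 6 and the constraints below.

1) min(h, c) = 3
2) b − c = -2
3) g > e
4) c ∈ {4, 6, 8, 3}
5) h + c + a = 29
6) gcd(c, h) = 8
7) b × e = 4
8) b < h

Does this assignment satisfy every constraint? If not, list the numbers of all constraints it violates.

Constraints 1 and 6 are violated.

1) min(15, 6) = 6, not 3 — does not hold.
2) b − c = 4 − 6 = -2 — holds.
3) g = 8, e = 1; 8 > 1 — holds.
4) c = 6 is in {4, 6, 8, 3} — holds.
5) h + c + a = 15 + 6 + 8 = 29 — holds.
6) gcd(6, 15) = 3, not 8 — does not hold.
7) b × e = 4 × 1 = 4 — holds.
8) b = 4, h = 15; 4 < 15 — holds.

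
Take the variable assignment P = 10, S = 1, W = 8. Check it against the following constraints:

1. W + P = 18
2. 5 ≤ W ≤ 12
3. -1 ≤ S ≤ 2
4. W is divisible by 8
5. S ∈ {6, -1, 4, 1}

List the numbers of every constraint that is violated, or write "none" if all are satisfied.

1. W + P = 8 + 10 = 18 — satisfied.
2. W = 8 lies in [5, 12] — satisfied.
3. S = 1 lies in [-1, 2] — satisfied.
4. 8 / 8 = 1, so 8 divides 8 — satisfied.
5. S = 1 is in {6, -1, 4, 1} — satisfied.

No violations.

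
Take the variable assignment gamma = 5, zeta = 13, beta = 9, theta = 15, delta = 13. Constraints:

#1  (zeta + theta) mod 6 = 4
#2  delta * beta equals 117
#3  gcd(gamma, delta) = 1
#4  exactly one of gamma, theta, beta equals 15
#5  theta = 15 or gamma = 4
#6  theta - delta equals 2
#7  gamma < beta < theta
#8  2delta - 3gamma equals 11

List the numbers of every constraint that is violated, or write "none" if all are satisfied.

#1 zeta + theta = 28; 28 mod 6 = 4 — satisfied.
#2 delta * beta = 13 * 9 = 117 — satisfied.
#3 gcd(5, 13) = 1 — satisfied.
#4 gamma=5, theta=15, beta=9; 1 of them equals 15 — satisfied.
#5 theta = 15 = 15 (first disjunct) — satisfied.
#6 theta - delta = 15 - 13 = 2 — satisfied.
#7 values 5 < 9 < 15 — satisfied.
#8 2delta - 3gamma = 2(13) - 3(5) = 11 — satisfied.

Yes — all constraints hold.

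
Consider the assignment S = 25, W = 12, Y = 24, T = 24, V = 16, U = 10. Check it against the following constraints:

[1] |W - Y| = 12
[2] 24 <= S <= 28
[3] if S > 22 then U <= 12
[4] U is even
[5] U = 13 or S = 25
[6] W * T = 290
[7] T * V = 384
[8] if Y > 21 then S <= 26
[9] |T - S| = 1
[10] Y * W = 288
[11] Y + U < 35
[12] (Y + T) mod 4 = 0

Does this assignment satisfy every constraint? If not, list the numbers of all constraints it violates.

No — constraint 6 is not satisfied.

[1] |12 - 24| = 12  true
[2] S = 25 lies in [24, 28]  true
[3] S = 25 > 22, so we need U ≤ 12; U = 10 ≤ 12  true
[4] U = 10 is even  true
[5] U = 10 ≠ 13, but S = 25 = 25 (second disjunct)  true
[6] W * T = 12 * 24 = 288, not 290  false
[7] T * V = 24 * 16 = 384  true
[8] Y = 24 > 21, so we need S ≤ 26; S = 25 ≤ 26  true
[9] |24 - 25| = 1  true
[10] Y * W = 24 * 12 = 288  true
[11] Y + U = 24 + 10 = 34; 34 < 35  true
[12] Y + T = 48; 48 mod 4 = 0  true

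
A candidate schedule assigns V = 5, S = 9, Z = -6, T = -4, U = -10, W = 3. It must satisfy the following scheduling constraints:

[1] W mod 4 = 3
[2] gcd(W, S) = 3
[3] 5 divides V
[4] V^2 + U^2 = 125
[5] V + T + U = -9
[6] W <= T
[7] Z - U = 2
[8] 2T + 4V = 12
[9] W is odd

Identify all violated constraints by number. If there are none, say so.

No — constraints 6 and 7 are not satisfied.

[1] 3 mod 4 = 3  yes
[2] gcd(3, 9) = 3  yes
[3] 5 / 5 = 1, so 5 divides 5  yes
[4] V^2 + U^2 = 5^2 + (-10)^2 = 25 + 100 = 125  yes
[5] V + T + U = 5 + (-4) + (-10) = -9  yes
[6] W = 3, T = -4; 3 > -4 (want ≤)  no
[7] Z - U = -6 - (-10) = 4, not 2  no
[8] 2T + 4V = 2(-4) + 4(5) = 12  yes
[9] W = 3 is odd  yes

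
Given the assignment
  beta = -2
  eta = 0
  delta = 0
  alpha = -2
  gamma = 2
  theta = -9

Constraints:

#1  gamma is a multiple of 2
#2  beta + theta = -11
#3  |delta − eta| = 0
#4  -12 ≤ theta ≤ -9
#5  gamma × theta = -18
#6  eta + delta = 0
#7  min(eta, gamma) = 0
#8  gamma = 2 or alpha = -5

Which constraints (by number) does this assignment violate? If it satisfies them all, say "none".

All constraints are satisfied.

#1 2 / 2 = 1, so 2 divides 2 — holds.
#2 beta + theta = -2 + (-9) = -11 — holds.
#3 |0 − 0| = 0 — holds.
#4 theta = -9 lies in [-12, -9] — holds.
#5 gamma × theta = 2 × (-9) = -18 — holds.
#6 eta + delta = 0 + 0 = 0 — holds.
#7 min(0, 2) = 0 — holds.
#8 gamma = 2 = 2 (first disjunct) — holds.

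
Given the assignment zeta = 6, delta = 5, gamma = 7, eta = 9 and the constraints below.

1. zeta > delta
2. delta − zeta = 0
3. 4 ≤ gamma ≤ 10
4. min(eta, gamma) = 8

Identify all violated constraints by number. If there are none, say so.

1. zeta = 6, delta = 5; 6 > 5  ✓
2. delta − zeta = 5 − 6 = -1, not 0  ✗
3. gamma = 7 lies in [4, 10]  ✓
4. min(9, 7) = 7, not 8  ✗

Constraints 2, 4 are violated.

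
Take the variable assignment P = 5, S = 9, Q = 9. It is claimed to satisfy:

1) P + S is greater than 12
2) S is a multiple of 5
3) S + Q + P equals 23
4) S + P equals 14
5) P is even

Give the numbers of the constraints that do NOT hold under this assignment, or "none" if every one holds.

The assignment fails constraints 2, 5.

1) P + S = 5 + 9 = 14; 14 > 12 — satisfied.
2) 9 = 5*1 + 4, so 5 does not divide 9 — violated.
3) S + Q + P = 9 + 9 + 5 = 23 — satisfied.
4) S + P = 9 + 5 = 14 — satisfied.
5) P = 5 is odd — violated.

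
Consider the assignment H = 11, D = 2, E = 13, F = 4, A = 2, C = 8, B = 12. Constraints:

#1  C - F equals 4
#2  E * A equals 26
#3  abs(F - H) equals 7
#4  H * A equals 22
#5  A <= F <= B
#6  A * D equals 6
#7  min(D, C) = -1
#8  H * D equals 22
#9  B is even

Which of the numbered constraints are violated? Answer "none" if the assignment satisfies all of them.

Violated: 6 and 7.

#1 C - F = 8 - 4 = 4  OK
#2 E * A = 13 * 2 = 26  OK
#3 abs(4 - 11) = 7  OK
#4 H * A = 11 * 2 = 22  OK
#5 values 2 <= 4 <= 12  OK
#6 A * D = 2 * 2 = 4, not 6  FAIL
#7 min(2, 8) = 2, not -1  FAIL
#8 H * D = 11 * 2 = 22  OK
#9 B = 12 is even  OK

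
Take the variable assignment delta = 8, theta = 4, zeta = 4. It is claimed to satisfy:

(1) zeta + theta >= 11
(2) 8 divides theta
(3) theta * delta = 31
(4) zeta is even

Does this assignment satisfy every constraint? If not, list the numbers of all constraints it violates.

(1) zeta + theta = 4 + 4 = 8; 8 < 11, bound 11 not met — fails.
(2) 4 = 8*0 + 4, so 8 does not divide 4 — fails.
(3) theta * delta = 4 * 8 = 32, not 31 — fails.
(4) zeta = 4 is even — holds.

The assignment fails constraints 1, 2, and 3.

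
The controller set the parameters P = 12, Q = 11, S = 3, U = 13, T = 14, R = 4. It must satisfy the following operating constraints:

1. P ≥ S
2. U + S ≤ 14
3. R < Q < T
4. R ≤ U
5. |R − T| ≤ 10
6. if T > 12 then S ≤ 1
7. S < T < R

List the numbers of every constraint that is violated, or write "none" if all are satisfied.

Violated: 2, 6, 7.

1. P = 12, S = 3; 12 ≥ 3  holds
2. U + S = 13 + 3 = 16; 16 > 14, bound 14 not met  fails
3. values 4 < 11 < 14  holds
4. R = 4, U = 13; 4 ≤ 13  holds
5. |4 − 14| = 10; 10 ≤ 10  holds
6. T = 14 > 12, so we need S ≤ 1; but S = 3 > 1  fails
7. values 3, 14, 4; T = 14 is not < R = 4  fails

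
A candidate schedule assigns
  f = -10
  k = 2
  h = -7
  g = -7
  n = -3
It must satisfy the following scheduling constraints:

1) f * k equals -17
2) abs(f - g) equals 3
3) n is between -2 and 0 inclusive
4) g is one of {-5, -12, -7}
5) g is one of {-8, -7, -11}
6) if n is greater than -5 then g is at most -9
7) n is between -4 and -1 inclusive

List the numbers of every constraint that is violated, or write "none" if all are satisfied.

Constraints 1, 3, and 6 do not hold.

1) f * k = -10 * 2 = -20, not -17  ✗
2) abs(-10 - (-7)) = 3  ✓
3) n = -3 is outside [-2, 0]  ✗
4) g = -7 is in {-5, -12, -7}  ✓
5) g = -7 is in {-8, -7, -11}  ✓
6) n = -3 > -5, so we need g ≤ -9; but g = -7 > -9  ✗
7) n = -3 lies in [-4, -1]  ✓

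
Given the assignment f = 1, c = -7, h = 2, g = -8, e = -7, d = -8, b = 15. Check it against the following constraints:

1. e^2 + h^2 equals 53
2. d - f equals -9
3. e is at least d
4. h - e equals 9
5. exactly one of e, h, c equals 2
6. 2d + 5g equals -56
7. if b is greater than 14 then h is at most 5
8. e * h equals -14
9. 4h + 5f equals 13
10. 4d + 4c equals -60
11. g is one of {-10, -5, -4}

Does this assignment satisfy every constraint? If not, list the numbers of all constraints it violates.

1. e^2 + h^2 = (-7)^2 + 2^2 = 49 + 4 = 53 — holds.
2. d - f = -8 - 1 = -9 — holds.
3. e = -7, d = -8; -7 ≥ -8 — holds.
4. h - e = 2 - (-7) = 9 — holds.
5. e=-7, h=2, c=-7; 1 of them equals 2 — holds.
6. 2d + 5g = 2(-8) + 5(-8) = -56 — holds.
7. b = 15 > 14, so we need h ≤ 5; h = 2 ≤ 5 — holds.
8. e * h = -7 * 2 = -14 — holds.
9. 4h + 5f = 4(2) + 5(1) = 13 — holds.
10. 4d + 4c = 4(-8) + 4(-7) = -60 — holds.
11. g = -8 is not in {-10, -5, -4} — does not hold.

Constraint 11 does not hold.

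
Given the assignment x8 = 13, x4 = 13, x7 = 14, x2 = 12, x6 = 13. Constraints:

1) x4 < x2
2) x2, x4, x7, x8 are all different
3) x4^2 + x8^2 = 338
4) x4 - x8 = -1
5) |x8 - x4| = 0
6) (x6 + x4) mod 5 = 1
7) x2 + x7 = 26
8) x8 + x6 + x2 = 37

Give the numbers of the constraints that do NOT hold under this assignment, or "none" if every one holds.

The assignment fails constraints 1, 2, 4, and 8.

1) x4 = 13, x2 = 12; 13 ≥ 12 (want <) — does not hold.
2) x4 = x8 = 13, not all different — does not hold.
3) x4^2 + x8^2 = 13^2 + 13^2 = 169 + 169 = 338 — holds.
4) x4 - x8 = 13 - 13 = 0, not -1 — does not hold.
5) |13 - 13| = 0 — holds.
6) x6 + x4 = 26; 26 mod 5 = 1 — holds.
7) x2 + x7 = 12 + 14 = 26 — holds.
8) x8 + x6 + x2 = 13 + 13 + 12 = 38, not 37 — does not hold.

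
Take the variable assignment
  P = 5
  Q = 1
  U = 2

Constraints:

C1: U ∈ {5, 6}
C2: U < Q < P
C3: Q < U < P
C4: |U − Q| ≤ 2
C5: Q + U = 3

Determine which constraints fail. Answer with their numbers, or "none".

Violated: 1, 2.

C1: U = 2 is not in {5, 6}  FAIL
C2: values 2, 1, 5; U = 2 is not < Q = 1  FAIL
C3: values 1 < 2 < 5  OK
C4: |2 − 1| = 1; 1 ≤ 2  OK
C5: Q + U = 1 + 2 = 3  OK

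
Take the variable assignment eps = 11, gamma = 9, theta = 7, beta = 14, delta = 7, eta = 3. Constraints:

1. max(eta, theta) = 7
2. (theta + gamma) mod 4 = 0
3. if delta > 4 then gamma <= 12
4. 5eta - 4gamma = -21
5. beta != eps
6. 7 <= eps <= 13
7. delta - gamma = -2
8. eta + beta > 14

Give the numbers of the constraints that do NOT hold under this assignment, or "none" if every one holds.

All constraints are satisfied.

1. max(3, 7) = 7  ✔
2. theta + gamma = 16; 16 mod 4 = 0  ✔
3. delta = 7 > 4, so we need gamma ≤ 12; gamma = 9 ≤ 12  ✔
4. 5eta - 4gamma = 5(3) - 4(9) = -21  ✔
5. beta = 14, eps = 11; distinct  ✔
6. eps = 11 lies in [7, 13]  ✔
7. delta - gamma = 7 - 9 = -2  ✔
8. eta + beta = 3 + 14 = 17; 17 > 14  ✔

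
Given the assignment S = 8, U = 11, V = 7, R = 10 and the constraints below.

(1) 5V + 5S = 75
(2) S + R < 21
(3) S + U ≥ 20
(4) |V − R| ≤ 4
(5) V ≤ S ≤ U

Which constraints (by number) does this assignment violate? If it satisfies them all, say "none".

Constraint 3 does not hold.

(1) 5V + 5S = 5(7) + 5(8) = 75 — holds.
(2) S + R = 8 + 10 = 18; 18 < 21 — holds.
(3) S + U = 8 + 11 = 19; 19 < 20, bound 20 not met — does not hold.
(4) |7 − 10| = 3; 3 ≤ 4 — holds.
(5) values 7 ≤ 8 ≤ 11 — holds.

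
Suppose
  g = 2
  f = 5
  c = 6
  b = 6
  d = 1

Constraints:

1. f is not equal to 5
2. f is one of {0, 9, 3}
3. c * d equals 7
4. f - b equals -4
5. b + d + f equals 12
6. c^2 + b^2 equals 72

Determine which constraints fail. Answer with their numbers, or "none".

No — constraints 1, 2, 3, and 4 are not satisfied.

1. f = 5, but 5 is required to differ  ✗
2. f = 5 is not in {0, 9, 3}  ✗
3. c * d = 6 * 1 = 6, not 7  ✗
4. f - b = 5 - 6 = -1, not -4  ✗
5. b + d + f = 6 + 1 + 5 = 12  ✓
6. c^2 + b^2 = 6^2 + 6^2 = 36 + 36 = 72  ✓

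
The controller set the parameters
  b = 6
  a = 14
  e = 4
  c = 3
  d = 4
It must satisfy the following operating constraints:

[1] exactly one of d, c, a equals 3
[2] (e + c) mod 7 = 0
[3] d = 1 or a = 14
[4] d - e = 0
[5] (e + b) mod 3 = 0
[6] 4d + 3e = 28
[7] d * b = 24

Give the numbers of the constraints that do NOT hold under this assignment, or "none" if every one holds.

The assignment fails constraint 5.

[1] d=4, c=3, a=14; 1 of them equals 3  yes
[2] e + c = 7; 7 mod 7 = 0  yes
[3] d = 4 ≠ 1, but a = 14 = 14 (second disjunct)  yes
[4] d - e = 4 - 4 = 0  yes
[5] e + b = 10; 10 mod 3 = 1, not 0  no
[6] 4d + 3e = 4(4) + 3(4) = 28  yes
[7] d * b = 4 * 6 = 24  yes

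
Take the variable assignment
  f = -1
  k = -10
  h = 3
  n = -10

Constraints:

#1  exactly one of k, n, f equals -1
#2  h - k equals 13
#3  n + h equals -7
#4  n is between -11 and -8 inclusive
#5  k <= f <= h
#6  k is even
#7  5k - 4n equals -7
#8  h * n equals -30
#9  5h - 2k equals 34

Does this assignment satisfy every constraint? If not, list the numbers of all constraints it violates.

Violated: 7, 9.

#1 k=-10, n=-10, f=-1; 1 of them equals -1 — holds.
#2 h - k = 3 - (-10) = 13 — holds.
#3 n + h = -10 + 3 = -7 — holds.
#4 n = -10 lies in [-11, -8] — holds.
#5 values -10 <= -1 <= 3 — holds.
#6 k = -10 is even — holds.
#7 5k - 4n = 5(-10) - 4(-10) = -10, not -7 — does not hold.
#8 h * n = 3 * (-10) = -30 — holds.
#9 5h - 2k = 5(3) - 2(-10) = 35, not 34 — does not hold.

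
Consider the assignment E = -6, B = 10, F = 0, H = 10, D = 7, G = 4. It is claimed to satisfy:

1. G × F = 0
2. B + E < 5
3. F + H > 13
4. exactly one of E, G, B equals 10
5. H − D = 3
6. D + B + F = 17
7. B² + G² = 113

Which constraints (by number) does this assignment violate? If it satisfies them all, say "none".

1. G × F = 4 × 0 = 0  true
2. B + E = 10 + (-6) = 4; 4 < 5  true
3. F + H = 0 + 10 = 10; 10 ≤ 13, bound 13 not met  false
4. E=-6, G=4, B=10; 1 of them equals 10  true
5. H − D = 10 − 7 = 3  true
6. D + B + F = 7 + 10 + 0 = 17  true
7. B² + G² = 10² + 4² = 100 + 16 = 116, not 113  false

The assignment fails constraints 3, 7.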